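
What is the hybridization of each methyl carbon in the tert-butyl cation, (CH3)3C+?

sp3

Each methyl carbon: 4 σ bonds; 4 regions of electron density → sp3.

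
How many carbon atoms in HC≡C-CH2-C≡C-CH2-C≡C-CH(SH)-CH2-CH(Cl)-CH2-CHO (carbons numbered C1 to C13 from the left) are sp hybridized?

6

C1: sp ✓
C2: sp ✓
C3: sp3
C4: sp ✓
C5: sp ✓
C6: sp3
C7: sp ✓
C8: sp ✓
C9: sp3
C10: sp3
C11: sp3
C12: sp3
C13: sp2
C1, C2, C4, C5, C7, C8 → 6 sp carbons.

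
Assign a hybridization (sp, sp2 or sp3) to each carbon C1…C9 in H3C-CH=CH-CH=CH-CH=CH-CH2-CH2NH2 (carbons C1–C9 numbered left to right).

C1: 4 σ bonds — 4 electron domains, sp3.
C2: 3 σ bonds, plus one π bond — 3 electron domains, sp2.
C3: 3 σ bonds, plus one π bond — 3 electron domains, sp2.
C4: 3 σ bonds, plus one π bond — 3 electron domains, sp2.
C5 has 3 σ bonds, plus one π bond: steric number 3 → sp2.
C6 carries 3 σ bonds, plus one π bond, giving a steric number of 3, so it is sp2.
C7 carries 3 σ bonds, plus one π bond, giving a steric number of 3, so it is sp2.
C8 is sp3: 4 σ bonds, 4 electron-density regions.
C9 has 4 σ bonds: steric number 4 → sp3.

C1 sp3, C2 sp2, C3 sp2, C4 sp2, C5 sp2, C6 sp2, C7 sp2, C8 sp3, C9 sp3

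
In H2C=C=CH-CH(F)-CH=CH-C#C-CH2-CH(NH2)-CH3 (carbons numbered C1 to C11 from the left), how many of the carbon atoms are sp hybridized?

3

C1: sp2
C2: sp ✓
C3: sp2
C4: sp3
C5: sp2
C6: sp2
C7: sp ✓
C8: sp ✓
C9: sp3
C10: sp3
C11: sp3
C2, C7, C8 → 3 sp carbons.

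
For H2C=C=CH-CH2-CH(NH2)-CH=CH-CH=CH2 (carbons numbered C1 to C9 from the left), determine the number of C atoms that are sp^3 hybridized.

2

C1: sp2
C2: sp
C3: sp2
C4: sp3 ✓
C5: sp3 ✓
C6: sp2
C7: sp2
C8: sp2
C9: sp2
C4, C5 → 2 sp3 carbons.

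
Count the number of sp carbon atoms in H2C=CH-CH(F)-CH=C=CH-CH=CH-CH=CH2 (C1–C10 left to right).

C1: sp2
C2: sp2
C3: sp3
C4: sp2
C5: sp ✓
C6: sp2
C7: sp2
C8: sp2
C9: sp2
C10: sp2
C5 → 1 sp carbon.

1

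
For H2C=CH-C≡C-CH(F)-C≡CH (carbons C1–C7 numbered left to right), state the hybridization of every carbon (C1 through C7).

C1 sp2, C2 sp2, C3 sp, C4 sp, C5 sp3, C6 sp, C7 sp

C1 (3 σ bonds, plus one π bond) has steric number 3: sp2.
C2: 3 σ bonds, plus one π bond — 3 electron domains, sp2.
C3 is sp: 2 σ bonds, plus two π bonds, 2 electron-density regions.
C4 has 2 σ bonds, plus two π bonds: steric number 2 → sp.
C5 — 4 σ bonds. Steric number 4, so sp3.
C6 has 2 σ bonds, plus two π bonds: steric number 2 → sp.
C7: 2 σ bonds, plus two π bonds; 2 regions of electron density → sp.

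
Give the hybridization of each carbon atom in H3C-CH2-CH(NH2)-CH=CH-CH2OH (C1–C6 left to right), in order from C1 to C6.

C1 carries 4 σ bonds, giving a steric number of 4, so it is sp3.
C2 is sp3: 4 σ bonds, 4 electron-density regions.
C3: 4 σ bonds; 4 regions of electron density → sp3.
C4 carries 3 σ bonds, plus one π bond, giving a steric number of 3, so it is sp2.
C5: 3 σ bonds, plus one π bond; 3 regions of electron density → sp2.
C6 (4 σ bonds) has steric number 4: sp3.

C1 sp3, C2 sp3, C3 sp3, C4 sp2, C5 sp2, C6 sp3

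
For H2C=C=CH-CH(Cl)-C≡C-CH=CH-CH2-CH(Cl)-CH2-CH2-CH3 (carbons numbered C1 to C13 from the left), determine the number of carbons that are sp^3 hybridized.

C1: sp2
C2: sp
C3: sp2
C4: sp3 ✓
C5: sp
C6: sp
C7: sp2
C8: sp2
C9: sp3 ✓
C10: sp3 ✓
C11: sp3 ✓
C12: sp3 ✓
C13: sp3 ✓
C4, C9, C10, C11, C12, C13 → 6 sp3 carbons.

6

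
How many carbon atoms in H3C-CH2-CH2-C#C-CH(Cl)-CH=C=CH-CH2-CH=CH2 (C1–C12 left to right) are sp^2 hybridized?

C1: sp3
C2: sp3
C3: sp3
C4: sp
C5: sp
C6: sp3
C7: sp2 ✓
C8: sp
C9: sp2 ✓
C10: sp3
C11: sp2 ✓
C12: sp2 ✓
C7, C9, C11, C12 → 4 sp2 carbons.

4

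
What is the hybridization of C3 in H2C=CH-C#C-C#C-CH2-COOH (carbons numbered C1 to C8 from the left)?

C3 has 2 σ bonds, plus two π bonds: steric number 2 → sp.

sp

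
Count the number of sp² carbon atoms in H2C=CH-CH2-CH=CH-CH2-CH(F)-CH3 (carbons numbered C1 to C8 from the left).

C1: sp2 ✓
C2: sp2 ✓
C3: sp3
C4: sp2 ✓
C5: sp2 ✓
C6: sp3
C7: sp3
C8: sp3
C1, C2, C4, C5 → 4 sp2 carbons.

4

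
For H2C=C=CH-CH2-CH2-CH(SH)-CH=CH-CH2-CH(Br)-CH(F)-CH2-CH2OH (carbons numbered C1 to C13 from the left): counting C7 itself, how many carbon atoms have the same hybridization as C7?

4

C7 is sp2 (one π bond).
C1: sp2 ✓
C2: sp
C3: sp2 ✓
C4: sp3
C5: sp3
C6: sp3
C7: sp2 ✓
C8: sp2 ✓
C9: sp3
C10: sp3
C11: sp3
C12: sp3
C13: sp3
4 carbons are sp2.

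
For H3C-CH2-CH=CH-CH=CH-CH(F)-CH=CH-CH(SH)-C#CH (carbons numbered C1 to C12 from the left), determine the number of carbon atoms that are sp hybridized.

C1: sp3
C2: sp3
C3: sp2
C4: sp2
C5: sp2
C6: sp2
C7: sp3
C8: sp2
C9: sp2
C10: sp3
C11: sp ✓
C12: sp ✓
C11, C12 → 2 sp carbons.

2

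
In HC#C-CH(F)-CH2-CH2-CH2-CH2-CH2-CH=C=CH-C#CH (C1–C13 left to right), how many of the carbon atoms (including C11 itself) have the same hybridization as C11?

2

C11 is sp2 (one π bond).
C1: sp
C2: sp
C3: sp3
C4: sp3
C5: sp3
C6: sp3
C7: sp3
C8: sp3
C9: sp2 ✓
C10: sp
C11: sp2 ✓
C12: sp
C13: sp
2 carbons are sp2.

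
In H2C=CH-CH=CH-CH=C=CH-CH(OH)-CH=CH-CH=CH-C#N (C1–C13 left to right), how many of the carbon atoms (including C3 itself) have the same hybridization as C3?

10

C3 is sp2 (one π bond).
C1: sp2 ✓
C2: sp2 ✓
C3: sp2 ✓
C4: sp2 ✓
C5: sp2 ✓
C6: sp
C7: sp2 ✓
C8: sp3
C9: sp2 ✓
C10: sp2 ✓
C11: sp2 ✓
C12: sp2 ✓
C13: sp
10 carbons are sp2.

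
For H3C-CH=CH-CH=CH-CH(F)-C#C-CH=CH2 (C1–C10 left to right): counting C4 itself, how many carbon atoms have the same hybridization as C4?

C4 is sp2 (one π bond).
C1: sp3
C2: sp2 ✓
C3: sp2 ✓
C4: sp2 ✓
C5: sp2 ✓
C6: sp3
C7: sp
C8: sp
C9: sp2 ✓
C10: sp2 ✓
6 carbons are sp2.

6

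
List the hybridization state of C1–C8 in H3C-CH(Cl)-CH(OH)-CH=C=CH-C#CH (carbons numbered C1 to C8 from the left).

C1: 4 σ bonds; 4 regions of electron density → sp3.
C2: 4 σ bonds; 4 regions of electron density → sp3.
C3 has 4 σ bonds: steric number 4 → sp3.
C4 — 3 σ bonds, plus one π bond. Steric number 3, so sp2.
C5: 2 σ bonds, plus two π bonds; 2 regions of electron density → sp.
C6 — 3 σ bonds, plus one π bond. Steric number 3, so sp2.
C7 (2 σ bonds, plus two π bonds) has steric number 2: sp.
C8 (2 σ bonds, plus two π bonds) has steric number 2: sp.

C1 sp3, C2 sp3, C3 sp3, C4 sp2, C5 sp, C6 sp2, C7 sp, C8 sp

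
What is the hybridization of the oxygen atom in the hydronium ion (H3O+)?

Three σ bonds + one lone pair = steric number 4 → sp3.

sp3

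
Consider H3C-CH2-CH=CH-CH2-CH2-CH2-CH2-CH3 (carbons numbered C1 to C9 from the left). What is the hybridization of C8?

sp³

C8 carries 4 σ bonds, giving a steric number of 4, so it is sp3.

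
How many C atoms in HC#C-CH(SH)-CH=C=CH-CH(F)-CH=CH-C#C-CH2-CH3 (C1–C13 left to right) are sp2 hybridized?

C1: sp
C2: sp
C3: sp3
C4: sp2 ✓
C5: sp
C6: sp2 ✓
C7: sp3
C8: sp2 ✓
C9: sp2 ✓
C10: sp
C11: sp
C12: sp3
C13: sp3
C4, C6, C8, C9 → 4 sp2 carbons.

4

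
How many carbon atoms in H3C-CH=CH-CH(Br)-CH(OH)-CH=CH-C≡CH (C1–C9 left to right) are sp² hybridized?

C1: sp3
C2: sp2 ✓
C3: sp2 ✓
C4: sp3
C5: sp3
C6: sp2 ✓
C7: sp2 ✓
C8: sp
C9: sp
C2, C3, C6, C7 → 4 sp2 carbons.

4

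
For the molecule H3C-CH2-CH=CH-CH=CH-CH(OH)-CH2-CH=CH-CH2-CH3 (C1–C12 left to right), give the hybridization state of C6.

sp²

C6 has 3 σ bonds, plus one π bond: steric number 3 → sp2.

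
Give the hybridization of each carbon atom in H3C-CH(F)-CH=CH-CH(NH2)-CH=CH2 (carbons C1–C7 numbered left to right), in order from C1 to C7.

C1 — 4 σ bonds. Steric number 4, so sp3.
C2: 4 σ bonds; 4 regions of electron density → sp3.
C3 has 3 σ bonds, plus one π bond: steric number 3 → sp2.
C4 carries 3 σ bonds, plus one π bond, giving a steric number of 3, so it is sp2.
C5: 4 σ bonds; 4 regions of electron density → sp3.
C6: 3 σ bonds, plus one π bond; 3 regions of electron density → sp2.
C7 has 3 σ bonds, plus one π bond: steric number 3 → sp2.

C1 sp3, C2 sp3, C3 sp2, C4 sp2, C5 sp3, C6 sp2, C7 sp2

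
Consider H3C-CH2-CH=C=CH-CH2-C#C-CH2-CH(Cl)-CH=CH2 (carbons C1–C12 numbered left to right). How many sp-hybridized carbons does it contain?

3

C1: sp3
C2: sp3
C3: sp2
C4: sp ✓
C5: sp2
C6: sp3
C7: sp ✓
C8: sp ✓
C9: sp3
C10: sp3
C11: sp2
C12: sp2
C4, C7, C8 → 3 sp carbons.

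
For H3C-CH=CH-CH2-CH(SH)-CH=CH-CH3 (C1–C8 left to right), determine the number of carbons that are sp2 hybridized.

C1: sp3
C2: sp2 ✓
C3: sp2 ✓
C4: sp3
C5: sp3
C6: sp2 ✓
C7: sp2 ✓
C8: sp3
C2, C3, C6, C7 → 4 sp2 carbons.

4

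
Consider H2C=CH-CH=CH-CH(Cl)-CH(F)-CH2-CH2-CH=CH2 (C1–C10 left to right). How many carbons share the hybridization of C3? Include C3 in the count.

6

C3 is sp2 (one π bond).
C1: sp2 ✓
C2: sp2 ✓
C3: sp2 ✓
C4: sp2 ✓
C5: sp3
C6: sp3
C7: sp3
C8: sp3
C9: sp2 ✓
C10: sp2 ✓
6 carbons are sp2.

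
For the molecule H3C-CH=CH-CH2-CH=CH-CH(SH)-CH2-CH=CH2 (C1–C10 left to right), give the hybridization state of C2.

sp2

C2 carries 3 σ bonds, plus one π bond, giving a steric number of 3, so it is sp2.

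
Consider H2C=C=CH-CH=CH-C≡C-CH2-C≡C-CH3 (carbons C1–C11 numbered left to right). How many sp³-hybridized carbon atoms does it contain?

2

C1: sp2
C2: sp
C3: sp2
C4: sp2
C5: sp2
C6: sp
C7: sp
C8: sp3 ✓
C9: sp
C10: sp
C11: sp3 ✓
C8, C11 → 2 sp3 carbons.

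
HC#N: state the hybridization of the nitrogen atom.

The nitrogen atom — 1 σ bond and 1 lone pair, plus two π bonds. Steric number 2, so sp.

sp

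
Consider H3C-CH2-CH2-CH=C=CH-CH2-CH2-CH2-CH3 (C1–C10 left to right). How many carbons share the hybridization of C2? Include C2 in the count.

C2 is sp3 (only σ bonds).
C1: sp3 ✓
C2: sp3 ✓
C3: sp3 ✓
C4: sp2
C5: sp
C6: sp2
C7: sp3 ✓
C8: sp3 ✓
C9: sp3 ✓
C10: sp3 ✓
7 carbons are sp3.

7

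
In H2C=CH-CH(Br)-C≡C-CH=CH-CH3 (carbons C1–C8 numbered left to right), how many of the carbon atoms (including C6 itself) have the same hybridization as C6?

C6 is sp2 (one π bond).
C1: sp2 ✓
C2: sp2 ✓
C3: sp3
C4: sp
C5: sp
C6: sp2 ✓
C7: sp2 ✓
C8: sp3
4 carbons are sp2.

4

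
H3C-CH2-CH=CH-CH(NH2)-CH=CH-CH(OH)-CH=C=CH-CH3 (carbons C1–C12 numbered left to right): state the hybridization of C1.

sp^3

C1 (4 σ bonds) has steric number 4: sp3.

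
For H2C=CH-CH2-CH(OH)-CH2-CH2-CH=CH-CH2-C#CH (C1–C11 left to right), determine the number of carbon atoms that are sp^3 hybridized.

C1: sp2
C2: sp2
C3: sp3 ✓
C4: sp3 ✓
C5: sp3 ✓
C6: sp3 ✓
C7: sp2
C8: sp2
C9: sp3 ✓
C10: sp
C11: sp
C3, C4, C5, C6, C9 → 5 sp3 carbons.

5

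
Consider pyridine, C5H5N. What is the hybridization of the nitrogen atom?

N has two σ bonds and one lone pair in the ring plane (steric number 3 → sp2); its p orbital contributes one electron to the aromatic π system via the C=N double bond.

sp²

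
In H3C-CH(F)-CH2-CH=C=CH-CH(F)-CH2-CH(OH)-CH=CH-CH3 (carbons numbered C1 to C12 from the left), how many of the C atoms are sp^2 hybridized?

4

C1: sp3
C2: sp3
C3: sp3
C4: sp2 ✓
C5: sp
C6: sp2 ✓
C7: sp3
C8: sp3
C9: sp3
C10: sp2 ✓
C11: sp2 ✓
C12: sp3
C4, C6, C10, C11 → 4 sp2 carbons.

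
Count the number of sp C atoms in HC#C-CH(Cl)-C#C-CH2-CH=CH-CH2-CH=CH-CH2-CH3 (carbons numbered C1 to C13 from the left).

C1: sp ✓
C2: sp ✓
C3: sp3
C4: sp ✓
C5: sp ✓
C6: sp3
C7: sp2
C8: sp2
C9: sp3
C10: sp2
C11: sp2
C12: sp3
C13: sp3
C1, C2, C4, C5 → 4 sp carbons.

4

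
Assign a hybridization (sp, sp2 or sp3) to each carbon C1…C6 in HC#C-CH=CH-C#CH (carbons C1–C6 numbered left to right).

C1: 2 σ bonds, plus two π bonds — 2 electron domains, sp.
C2 carries 2 σ bonds, plus two π bonds, giving a steric number of 2, so it is sp.
C3: 3 σ bonds, plus one π bond; 3 regions of electron density → sp2.
C4: 3 σ bonds, plus one π bond — 3 electron domains, sp2.
C5 carries 2 σ bonds, plus two π bonds, giving a steric number of 2, so it is sp.
C6: 2 σ bonds, plus two π bonds — 2 electron domains, sp.

C1 sp, C2 sp, C3 sp2, C4 sp2, C5 sp, C6 sp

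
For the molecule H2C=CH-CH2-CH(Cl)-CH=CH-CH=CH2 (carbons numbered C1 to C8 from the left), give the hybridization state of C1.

sp²

C1 carries 3 σ bonds, plus one π bond, giving a steric number of 3, so it is sp2.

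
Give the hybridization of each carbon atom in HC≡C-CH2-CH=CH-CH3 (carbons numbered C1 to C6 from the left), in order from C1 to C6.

C1 sp, C2 sp, C3 sp3, C4 sp2, C5 sp2, C6 sp3

C1: 2 σ bonds, plus two π bonds — 2 electron domains, sp.
C2 is sp: 2 σ bonds, plus two π bonds, 2 electron-density regions.
C3: 4 σ bonds; 4 regions of electron density → sp3.
C4 has 3 σ bonds, plus one π bond: steric number 3 → sp2.
C5 has 3 σ bonds, plus one π bond: steric number 3 → sp2.
C6 (4 σ bonds) has steric number 4: sp3.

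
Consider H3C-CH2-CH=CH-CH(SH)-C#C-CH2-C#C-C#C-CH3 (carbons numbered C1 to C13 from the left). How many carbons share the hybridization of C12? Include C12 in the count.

6

C12 is sp (two π bonds).
C1: sp3
C2: sp3
C3: sp2
C4: sp2
C5: sp3
C6: sp ✓
C7: sp ✓
C8: sp3
C9: sp ✓
C10: sp ✓
C11: sp ✓
C12: sp ✓
C13: sp3
6 carbons are sp.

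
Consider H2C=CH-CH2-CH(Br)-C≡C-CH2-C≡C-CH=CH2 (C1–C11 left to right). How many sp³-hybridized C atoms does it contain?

3

C1: sp2
C2: sp2
C3: sp3 ✓
C4: sp3 ✓
C5: sp
C6: sp
C7: sp3 ✓
C8: sp
C9: sp
C10: sp2
C11: sp2
C3, C4, C7 → 3 sp3 carbons.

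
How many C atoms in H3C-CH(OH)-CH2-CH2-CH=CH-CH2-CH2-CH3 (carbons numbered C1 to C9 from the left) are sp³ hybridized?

7

C1: sp3 ✓
C2: sp3 ✓
C3: sp3 ✓
C4: sp3 ✓
C5: sp2
C6: sp2
C7: sp3 ✓
C8: sp3 ✓
C9: sp3 ✓
C1, C2, C3, C4, C7, C8, C9 → 7 sp3 carbons.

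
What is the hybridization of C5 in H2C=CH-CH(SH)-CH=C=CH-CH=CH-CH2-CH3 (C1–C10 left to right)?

C5 (2 σ bonds, plus two π bonds) has steric number 2: sp.

sp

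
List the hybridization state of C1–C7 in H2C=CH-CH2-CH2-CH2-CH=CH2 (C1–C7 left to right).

C1 sp2, C2 sp2, C3 sp3, C4 sp3, C5 sp3, C6 sp2, C7 sp2

C1: 3 σ bonds, plus one π bond; 3 regions of electron density → sp2.
C2 — 3 σ bonds, plus one π bond. Steric number 3, so sp2.
C3: 4 σ bonds — 4 electron domains, sp3.
C4: 4 σ bonds — 4 electron domains, sp3.
C5 is sp3: 4 σ bonds, 4 electron-density regions.
C6: 3 σ bonds, plus one π bond — 3 electron domains, sp2.
C7 is sp2: 3 σ bonds, plus one π bond, 3 electron-density regions.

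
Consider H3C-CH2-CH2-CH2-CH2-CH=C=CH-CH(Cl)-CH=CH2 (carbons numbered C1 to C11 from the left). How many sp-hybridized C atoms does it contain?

1

C1: sp3
C2: sp3
C3: sp3
C4: sp3
C5: sp3
C6: sp2
C7: sp ✓
C8: sp2
C9: sp3
C10: sp2
C11: sp2
C7 → 1 sp carbon.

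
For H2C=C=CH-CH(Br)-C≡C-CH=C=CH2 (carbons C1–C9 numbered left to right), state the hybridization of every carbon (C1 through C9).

C1 carries 3 σ bonds, plus one π bond, giving a steric number of 3, so it is sp2.
C2 is sp: 2 σ bonds, plus two π bonds, 2 electron-density regions.
C3 (3 σ bonds, plus one π bond) has steric number 3: sp2.
C4 — 4 σ bonds. Steric number 4, so sp3.
C5 has 2 σ bonds, plus two π bonds: steric number 2 → sp.
C6: 2 σ bonds, plus two π bonds; 2 regions of electron density → sp.
C7 carries 3 σ bonds, plus one π bond, giving a steric number of 3, so it is sp2.
C8 — 2 σ bonds, plus two π bonds. Steric number 2, so sp.
C9 carries 3 σ bonds, plus one π bond, giving a steric number of 3, so it is sp2.

C1 sp2, C2 sp, C3 sp2, C4 sp3, C5 sp, C6 sp, C7 sp2, C8 sp, C9 sp2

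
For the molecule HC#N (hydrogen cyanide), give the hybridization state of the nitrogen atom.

The nitrogen atom (1 σ bond and 1 lone pair, plus two π bonds) has steric number 2: sp.

sp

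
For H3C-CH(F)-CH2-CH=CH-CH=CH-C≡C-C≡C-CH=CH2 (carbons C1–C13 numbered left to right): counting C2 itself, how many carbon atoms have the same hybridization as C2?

3

C2 is sp3 (only σ bonds).
C1: sp3 ✓
C2: sp3 ✓
C3: sp3 ✓
C4: sp2
C5: sp2
C6: sp2
C7: sp2
C8: sp
C9: sp
C10: sp
C11: sp
C12: sp2
C13: sp2
3 carbons are sp3.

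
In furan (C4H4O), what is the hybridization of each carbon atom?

Each carbon atom carries 3 σ bonds, plus one π bond, giving a steric number of 3, so it is sp2.

sp²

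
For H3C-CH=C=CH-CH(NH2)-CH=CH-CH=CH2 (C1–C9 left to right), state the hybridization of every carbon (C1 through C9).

C1 has 4 σ bonds: steric number 4 → sp3.
C2 — 3 σ bonds, plus one π bond. Steric number 3, so sp2.
C3 (2 σ bonds, plus two π bonds) has steric number 2: sp.
C4 has 3 σ bonds, plus one π bond: steric number 3 → sp2.
C5: 4 σ bonds — 4 electron domains, sp3.
C6: 3 σ bonds, plus one π bond; 3 regions of electron density → sp2.
C7: 3 σ bonds, plus one π bond — 3 electron domains, sp2.
C8 carries 3 σ bonds, plus one π bond, giving a steric number of 3, so it is sp2.
C9 has 3 σ bonds, plus one π bond: steric number 3 → sp2.

C1 sp3, C2 sp2, C3 sp, C4 sp2, C5 sp3, C6 sp2, C7 sp2, C8 sp2, C9 sp2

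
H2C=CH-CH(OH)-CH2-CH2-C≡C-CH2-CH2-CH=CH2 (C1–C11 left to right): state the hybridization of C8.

C8 (4 σ bonds) has steric number 4: sp3.

sp^3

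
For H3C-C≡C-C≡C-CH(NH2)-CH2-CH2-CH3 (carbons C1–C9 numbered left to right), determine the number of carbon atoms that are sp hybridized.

4

C1: sp3
C2: sp ✓
C3: sp ✓
C4: sp ✓
C5: sp ✓
C6: sp3
C7: sp3
C8: sp3
C9: sp3
C2, C3, C4, C5 → 4 sp carbons.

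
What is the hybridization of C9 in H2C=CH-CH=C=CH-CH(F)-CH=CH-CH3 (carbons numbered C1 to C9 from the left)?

sp³

C9 carries 4 σ bonds, giving a steric number of 4, so it is sp3.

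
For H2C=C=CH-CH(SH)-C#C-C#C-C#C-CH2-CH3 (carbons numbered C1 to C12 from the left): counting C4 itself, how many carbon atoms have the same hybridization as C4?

C4 is sp3 (only σ bonds).
C1: sp2
C2: sp
C3: sp2
C4: sp3 ✓
C5: sp
C6: sp
C7: sp
C8: sp
C9: sp
C10: sp
C11: sp3 ✓
C12: sp3 ✓
3 carbons are sp3.

3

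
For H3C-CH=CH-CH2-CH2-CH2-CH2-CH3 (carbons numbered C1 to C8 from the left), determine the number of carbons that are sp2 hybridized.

C1: sp3
C2: sp2 ✓
C3: sp2 ✓
C4: sp3
C5: sp3
C6: sp3
C7: sp3
C8: sp3
C2, C3 → 2 sp2 carbons.

2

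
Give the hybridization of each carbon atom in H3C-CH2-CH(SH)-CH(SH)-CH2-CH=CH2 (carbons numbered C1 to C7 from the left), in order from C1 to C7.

C1 carries 4 σ bonds, giving a steric number of 4, so it is sp3.
C2: 4 σ bonds — 4 electron domains, sp3.
C3 carries 4 σ bonds, giving a steric number of 4, so it is sp3.
C4 has 4 σ bonds: steric number 4 → sp3.
C5 carries 4 σ bonds, giving a steric number of 4, so it is sp3.
C6: 3 σ bonds, plus one π bond — 3 electron domains, sp2.
C7 is sp2: 3 σ bonds, plus one π bond, 3 electron-density regions.

C1 sp3, C2 sp3, C3 sp3, C4 sp3, C5 sp3, C6 sp2, C7 sp2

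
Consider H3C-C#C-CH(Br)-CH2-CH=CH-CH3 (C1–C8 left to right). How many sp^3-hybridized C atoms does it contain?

4

C1: sp3 ✓
C2: sp
C3: sp
C4: sp3 ✓
C5: sp3 ✓
C6: sp2
C7: sp2
C8: sp3 ✓
C1, C4, C5, C8 → 4 sp3 carbons.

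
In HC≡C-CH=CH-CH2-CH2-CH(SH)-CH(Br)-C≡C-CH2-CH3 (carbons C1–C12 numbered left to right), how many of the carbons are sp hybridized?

C1: sp ✓
C2: sp ✓
C3: sp2
C4: sp2
C5: sp3
C6: sp3
C7: sp3
C8: sp3
C9: sp ✓
C10: sp ✓
C11: sp3
C12: sp3
C1, C2, C9, C10 → 4 sp carbons.

4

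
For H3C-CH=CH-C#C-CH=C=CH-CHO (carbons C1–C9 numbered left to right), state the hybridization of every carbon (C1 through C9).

C1 — 4 σ bonds. Steric number 4, so sp3.
C2 (3 σ bonds, plus one π bond) has steric number 3: sp2.
C3 carries 3 σ bonds, plus one π bond, giving a steric number of 3, so it is sp2.
C4 (2 σ bonds, plus two π bonds) has steric number 2: sp.
C5 carries 2 σ bonds, plus two π bonds, giving a steric number of 2, so it is sp.
C6 — 3 σ bonds, plus one π bond. Steric number 3, so sp2.
C7 (2 σ bonds, plus two π bonds) has steric number 2: sp.
C8 has 3 σ bonds, plus one π bond: steric number 3 → sp2.
C9 — 3 σ bonds, plus one π bond. Steric number 3, so sp2.

C1 sp3, C2 sp2, C3 sp2, C4 sp, C5 sp, C6 sp2, C7 sp, C8 sp2, C9 sp2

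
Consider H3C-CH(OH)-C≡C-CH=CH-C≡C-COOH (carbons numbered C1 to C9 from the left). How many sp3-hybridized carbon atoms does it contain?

2

C1: sp3 ✓
C2: sp3 ✓
C3: sp
C4: sp
C5: sp2
C6: sp2
C7: sp
C8: sp
C9: sp2
C1, C2 → 2 sp3 carbons.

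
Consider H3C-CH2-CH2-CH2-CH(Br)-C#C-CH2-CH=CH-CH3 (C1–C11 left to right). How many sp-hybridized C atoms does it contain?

C1: sp3
C2: sp3
C3: sp3
C4: sp3
C5: sp3
C6: sp ✓
C7: sp ✓
C8: sp3
C9: sp2
C10: sp2
C11: sp3
C6, C7 → 2 sp carbons.

2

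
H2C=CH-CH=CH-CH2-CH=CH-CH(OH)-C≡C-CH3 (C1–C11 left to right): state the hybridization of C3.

sp2

C3 is sp2: 3 σ bonds, plus one π bond, 3 electron-density regions.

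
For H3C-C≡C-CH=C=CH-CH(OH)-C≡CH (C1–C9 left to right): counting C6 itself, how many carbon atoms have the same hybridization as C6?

2

C6 is sp2 (one π bond).
C1: sp3
C2: sp
C3: sp
C4: sp2 ✓
C5: sp
C6: sp2 ✓
C7: sp3
C8: sp
C9: sp
2 carbons are sp2.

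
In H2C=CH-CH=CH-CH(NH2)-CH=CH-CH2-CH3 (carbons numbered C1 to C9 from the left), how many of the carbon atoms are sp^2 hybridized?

C1: sp2 ✓
C2: sp2 ✓
C3: sp2 ✓
C4: sp2 ✓
C5: sp3
C6: sp2 ✓
C7: sp2 ✓
C8: sp3
C9: sp3
C1, C2, C3, C4, C6, C7 → 6 sp2 carbons.

6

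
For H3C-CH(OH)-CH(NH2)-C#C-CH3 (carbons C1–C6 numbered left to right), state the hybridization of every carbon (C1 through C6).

C1 sp3, C2 sp3, C3 sp3, C4 sp, C5 sp, C6 sp3

C1 has 4 σ bonds: steric number 4 → sp3.
C2 (4 σ bonds) has steric number 4: sp3.
C3 — 4 σ bonds. Steric number 4, so sp3.
C4: 2 σ bonds, plus two π bonds — 2 electron domains, sp.
C5: 2 σ bonds, plus two π bonds — 2 electron domains, sp.
C6 has 4 σ bonds: steric number 4 → sp3.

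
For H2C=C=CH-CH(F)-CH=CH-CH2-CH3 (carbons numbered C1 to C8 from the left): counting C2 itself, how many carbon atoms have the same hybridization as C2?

C2 is sp (two π bonds).
C1: sp2
C2: sp ✓
C3: sp2
C4: sp3
C5: sp2
C6: sp2
C7: sp3
C8: sp3
1 carbon is sp.

1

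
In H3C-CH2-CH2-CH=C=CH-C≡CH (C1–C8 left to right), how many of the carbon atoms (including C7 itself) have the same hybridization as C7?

3

C7 is sp (two π bonds).
C1: sp3
C2: sp3
C3: sp3
C4: sp2
C5: sp ✓
C6: sp2
C7: sp ✓
C8: sp ✓
3 carbons are sp.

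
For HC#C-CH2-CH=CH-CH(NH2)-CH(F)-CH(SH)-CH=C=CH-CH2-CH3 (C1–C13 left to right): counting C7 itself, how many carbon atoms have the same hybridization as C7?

6

C7 is sp3 (only σ bonds).
C1: sp
C2: sp
C3: sp3 ✓
C4: sp2
C5: sp2
C6: sp3 ✓
C7: sp3 ✓
C8: sp3 ✓
C9: sp2
C10: sp
C11: sp2
C12: sp3 ✓
C13: sp3 ✓
6 carbons are sp3.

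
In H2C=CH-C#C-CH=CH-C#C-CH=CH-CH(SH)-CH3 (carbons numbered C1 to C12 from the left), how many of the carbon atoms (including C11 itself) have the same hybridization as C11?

C11 is sp3 (only σ bonds).
C1: sp2
C2: sp2
C3: sp
C4: sp
C5: sp2
C6: sp2
C7: sp
C8: sp
C9: sp2
C10: sp2
C11: sp3 ✓
C12: sp3 ✓
2 carbons are sp3.

2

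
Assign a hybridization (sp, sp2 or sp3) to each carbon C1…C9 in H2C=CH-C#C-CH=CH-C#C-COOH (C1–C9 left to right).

C1 carries 3 σ bonds, plus one π bond, giving a steric number of 3, so it is sp2.
C2 — 3 σ bonds, plus one π bond. Steric number 3, so sp2.
C3 — 2 σ bonds, plus two π bonds. Steric number 2, so sp.
C4 carries 2 σ bonds, plus two π bonds, giving a steric number of 2, so it is sp.
C5 is sp2: 3 σ bonds, plus one π bond, 3 electron-density regions.
C6: 3 σ bonds, plus one π bond — 3 electron domains, sp2.
C7 is sp: 2 σ bonds, plus two π bonds, 2 electron-density regions.
C8: 2 σ bonds, plus two π bonds; 2 regions of electron density → sp.
C9 — 3 σ bonds, plus one π bond. Steric number 3, so sp2.

C1 sp2, C2 sp2, C3 sp, C4 sp, C5 sp2, C6 sp2, C7 sp, C8 sp, C9 sp2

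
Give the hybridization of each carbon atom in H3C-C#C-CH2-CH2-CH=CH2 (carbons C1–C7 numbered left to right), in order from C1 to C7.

C1: 4 σ bonds — 4 electron domains, sp3.
C2 — 2 σ bonds, plus two π bonds. Steric number 2, so sp.
C3: 2 σ bonds, plus two π bonds; 2 regions of electron density → sp.
C4 — 4 σ bonds. Steric number 4, so sp3.
C5 has 4 σ bonds: steric number 4 → sp3.
C6 carries 3 σ bonds, plus one π bond, giving a steric number of 3, so it is sp2.
C7 — 3 σ bonds, plus one π bond. Steric number 3, so sp2.

C1 sp3, C2 sp, C3 sp, C4 sp3, C5 sp3, C6 sp2, C7 sp2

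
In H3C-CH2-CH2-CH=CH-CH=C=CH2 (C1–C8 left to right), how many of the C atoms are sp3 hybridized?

3

C1: sp3 ✓
C2: sp3 ✓
C3: sp3 ✓
C4: sp2
C5: sp2
C6: sp2
C7: sp
C8: sp2
C1, C2, C3 → 3 sp3 carbons.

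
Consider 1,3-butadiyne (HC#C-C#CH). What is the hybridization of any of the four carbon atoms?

sp

Every carbon is part of a C≡C triple bond: two σ regions → sp.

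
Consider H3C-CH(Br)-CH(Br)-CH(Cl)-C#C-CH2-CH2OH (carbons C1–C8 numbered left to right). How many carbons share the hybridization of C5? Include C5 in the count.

2

C5 is sp (two π bonds).
C1: sp3
C2: sp3
C3: sp3
C4: sp3
C5: sp ✓
C6: sp ✓
C7: sp3
C8: sp3
2 carbons are sp.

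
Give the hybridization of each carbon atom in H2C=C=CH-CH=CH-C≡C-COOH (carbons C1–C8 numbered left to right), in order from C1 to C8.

C1 sp2, C2 sp, C3 sp2, C4 sp2, C5 sp2, C6 sp, C7 sp, C8 sp2

C1 has 3 σ bonds, plus one π bond: steric number 3 → sp2.
C2: 2 σ bonds, plus two π bonds — 2 electron domains, sp.
C3 — 3 σ bonds, plus one π bond. Steric number 3, so sp2.
C4: 3 σ bonds, plus one π bond — 3 electron domains, sp2.
C5 has 3 σ bonds, plus one π bond: steric number 3 → sp2.
C6 carries 2 σ bonds, plus two π bonds, giving a steric number of 2, so it is sp.
C7 — 2 σ bonds, plus two π bonds. Steric number 2, so sp.
C8: 3 σ bonds, plus one π bond — 3 electron domains, sp2.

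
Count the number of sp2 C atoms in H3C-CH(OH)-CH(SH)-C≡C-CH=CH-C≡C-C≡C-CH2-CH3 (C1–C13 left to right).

C1: sp3
C2: sp3
C3: sp3
C4: sp
C5: sp
C6: sp2 ✓
C7: sp2 ✓
C8: sp
C9: sp
C10: sp
C11: sp
C12: sp3
C13: sp3
C6, C7 → 2 sp2 carbons.

2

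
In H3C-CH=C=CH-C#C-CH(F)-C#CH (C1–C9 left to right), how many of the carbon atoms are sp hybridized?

C1: sp3
C2: sp2
C3: sp ✓
C4: sp2
C5: sp ✓
C6: sp ✓
C7: sp3
C8: sp ✓
C9: sp ✓
C3, C5, C6, C8, C9 → 5 sp carbons.

5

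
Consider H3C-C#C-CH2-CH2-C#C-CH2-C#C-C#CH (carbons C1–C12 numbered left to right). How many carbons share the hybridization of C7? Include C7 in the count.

8

C7 is sp (two π bonds).
C1: sp3
C2: sp ✓
C3: sp ✓
C4: sp3
C5: sp3
C6: sp ✓
C7: sp ✓
C8: sp3
C9: sp ✓
C10: sp ✓
C11: sp ✓
C12: sp ✓
8 carbons are sp.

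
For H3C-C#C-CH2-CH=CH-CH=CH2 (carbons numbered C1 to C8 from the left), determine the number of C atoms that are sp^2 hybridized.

4

C1: sp3
C2: sp
C3: sp
C4: sp3
C5: sp2 ✓
C6: sp2 ✓
C7: sp2 ✓
C8: sp2 ✓
C5, C6, C7, C8 → 4 sp2 carbons.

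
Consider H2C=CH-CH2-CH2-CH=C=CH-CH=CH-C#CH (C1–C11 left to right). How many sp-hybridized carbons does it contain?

3

C1: sp2
C2: sp2
C3: sp3
C4: sp3
C5: sp2
C6: sp ✓
C7: sp2
C8: sp2
C9: sp2
C10: sp ✓
C11: sp ✓
C6, C10, C11 → 3 sp carbons.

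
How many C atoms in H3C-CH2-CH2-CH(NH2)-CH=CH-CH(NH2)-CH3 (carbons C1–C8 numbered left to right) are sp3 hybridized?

6

C1: sp3 ✓
C2: sp3 ✓
C3: sp3 ✓
C4: sp3 ✓
C5: sp2
C6: sp2
C7: sp3 ✓
C8: sp3 ✓
C1, C2, C3, C4, C7, C8 → 6 sp3 carbons.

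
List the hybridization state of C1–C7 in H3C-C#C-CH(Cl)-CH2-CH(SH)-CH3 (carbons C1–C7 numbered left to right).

C1 — 4 σ bonds. Steric number 4, so sp3.
C2: 2 σ bonds, plus two π bonds; 2 regions of electron density → sp.
C3: 2 σ bonds, plus two π bonds — 2 electron domains, sp.
C4 carries 4 σ bonds, giving a steric number of 4, so it is sp3.
C5: 4 σ bonds; 4 regions of electron density → sp3.
C6: 4 σ bonds — 4 electron domains, sp3.
C7 carries 4 σ bonds, giving a steric number of 4, so it is sp3.

C1 sp3, C2 sp, C3 sp, C4 sp3, C5 sp3, C6 sp3, C7 sp3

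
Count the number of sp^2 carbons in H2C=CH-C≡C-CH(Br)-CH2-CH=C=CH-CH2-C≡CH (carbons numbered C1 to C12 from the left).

C1: sp2 ✓
C2: sp2 ✓
C3: sp
C4: sp
C5: sp3
C6: sp3
C7: sp2 ✓
C8: sp
C9: sp2 ✓
C10: sp3
C11: sp
C12: sp
C1, C2, C7, C9 → 4 sp2 carbons.

4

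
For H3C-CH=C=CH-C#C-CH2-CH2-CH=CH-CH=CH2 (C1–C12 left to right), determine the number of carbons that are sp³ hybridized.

C1: sp3 ✓
C2: sp2
C3: sp
C4: sp2
C5: sp
C6: sp
C7: sp3 ✓
C8: sp3 ✓
C9: sp2
C10: sp2
C11: sp2
C12: sp2
C1, C7, C8 → 3 sp3 carbons.

3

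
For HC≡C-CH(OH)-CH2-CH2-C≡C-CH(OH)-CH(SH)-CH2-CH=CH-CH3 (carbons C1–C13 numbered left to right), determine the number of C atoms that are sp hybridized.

C1: sp ✓
C2: sp ✓
C3: sp3
C4: sp3
C5: sp3
C6: sp ✓
C7: sp ✓
C8: sp3
C9: sp3
C10: sp3
C11: sp2
C12: sp2
C13: sp3
C1, C2, C6, C7 → 4 sp carbons.

4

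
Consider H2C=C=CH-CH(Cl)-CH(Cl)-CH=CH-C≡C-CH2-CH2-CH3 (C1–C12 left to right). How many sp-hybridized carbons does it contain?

C1: sp2
C2: sp ✓
C3: sp2
C4: sp3
C5: sp3
C6: sp2
C7: sp2
C8: sp ✓
C9: sp ✓
C10: sp3
C11: sp3
C12: sp3
C2, C8, C9 → 3 sp carbons.

3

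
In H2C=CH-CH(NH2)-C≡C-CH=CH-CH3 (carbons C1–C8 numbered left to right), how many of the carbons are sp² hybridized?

4

C1: sp2 ✓
C2: sp2 ✓
C3: sp3
C4: sp
C5: sp
C6: sp2 ✓
C7: sp2 ✓
C8: sp3
C1, C2, C6, C7 → 4 sp2 carbons.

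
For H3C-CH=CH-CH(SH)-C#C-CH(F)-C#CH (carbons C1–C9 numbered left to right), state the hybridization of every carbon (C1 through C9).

C1: 4 σ bonds; 4 regions of electron density → sp3.
C2 (3 σ bonds, plus one π bond) has steric number 3: sp2.
C3: 3 σ bonds, plus one π bond; 3 regions of electron density → sp2.
C4 (4 σ bonds) has steric number 4: sp3.
C5 is sp: 2 σ bonds, plus two π bonds, 2 electron-density regions.
C6: 2 σ bonds, plus two π bonds — 2 electron domains, sp.
C7: 4 σ bonds — 4 electron domains, sp3.
C8 has 2 σ bonds, plus two π bonds: steric number 2 → sp.
C9 is sp: 2 σ bonds, plus two π bonds, 2 electron-density regions.

C1 sp3, C2 sp2, C3 sp2, C4 sp3, C5 sp, C6 sp, C7 sp3, C8 sp, C9 sp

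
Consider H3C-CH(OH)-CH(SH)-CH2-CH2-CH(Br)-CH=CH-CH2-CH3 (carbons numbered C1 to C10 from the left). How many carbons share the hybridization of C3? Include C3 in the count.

8

C3 is sp3 (only σ bonds).
C1: sp3 ✓
C2: sp3 ✓
C3: sp3 ✓
C4: sp3 ✓
C5: sp3 ✓
C6: sp3 ✓
C7: sp2
C8: sp2
C9: sp3 ✓
C10: sp3 ✓
8 carbons are sp3.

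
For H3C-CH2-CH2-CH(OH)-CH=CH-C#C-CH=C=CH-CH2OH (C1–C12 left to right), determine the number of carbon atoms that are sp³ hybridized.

5

C1: sp3 ✓
C2: sp3 ✓
C3: sp3 ✓
C4: sp3 ✓
C5: sp2
C6: sp2
C7: sp
C8: sp
C9: sp2
C10: sp
C11: sp2
C12: sp3 ✓
C1, C2, C3, C4, C12 → 5 sp3 carbons.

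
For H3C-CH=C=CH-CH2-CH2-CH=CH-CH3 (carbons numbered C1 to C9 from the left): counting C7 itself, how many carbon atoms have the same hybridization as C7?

C7 is sp2 (one π bond).
C1: sp3
C2: sp2 ✓
C3: sp
C4: sp2 ✓
C5: sp3
C6: sp3
C7: sp2 ✓
C8: sp2 ✓
C9: sp3
4 carbons are sp2.

4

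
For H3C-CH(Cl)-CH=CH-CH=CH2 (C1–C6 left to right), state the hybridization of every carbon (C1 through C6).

C1 sp3, C2 sp3, C3 sp2, C4 sp2, C5 sp2, C6 sp2

C1: 4 σ bonds — 4 electron domains, sp3.
C2 — 4 σ bonds. Steric number 4, so sp3.
C3 (3 σ bonds, plus one π bond) has steric number 3: sp2.
C4 is sp2: 3 σ bonds, plus one π bond, 3 electron-density regions.
C5 has 3 σ bonds, plus one π bond: steric number 3 → sp2.
C6 — 3 σ bonds, plus one π bond. Steric number 3, so sp2.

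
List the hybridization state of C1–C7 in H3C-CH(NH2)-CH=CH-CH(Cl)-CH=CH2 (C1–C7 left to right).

C1: 4 σ bonds — 4 electron domains, sp3.
C2 — 4 σ bonds. Steric number 4, so sp3.
C3 carries 3 σ bonds, plus one π bond, giving a steric number of 3, so it is sp2.
C4 — 3 σ bonds, plus one π bond. Steric number 3, so sp2.
C5 carries 4 σ bonds, giving a steric number of 4, so it is sp3.
C6 — 3 σ bonds, plus one π bond. Steric number 3, so sp2.
C7: 3 σ bonds, plus one π bond; 3 regions of electron density → sp2.

C1 sp3, C2 sp3, C3 sp2, C4 sp2, C5 sp3, C6 sp2, C7 sp2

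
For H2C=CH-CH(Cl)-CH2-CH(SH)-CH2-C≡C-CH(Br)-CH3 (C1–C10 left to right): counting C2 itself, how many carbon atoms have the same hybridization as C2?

2

C2 is sp2 (one π bond).
C1: sp2 ✓
C2: sp2 ✓
C3: sp3
C4: sp3
C5: sp3
C6: sp3
C7: sp
C8: sp
C9: sp3
C10: sp3
2 carbons are sp2.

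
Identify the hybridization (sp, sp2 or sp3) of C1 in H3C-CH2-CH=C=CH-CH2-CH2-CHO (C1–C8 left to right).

C1 carries 4 σ bonds, giving a steric number of 4, so it is sp3.

sp3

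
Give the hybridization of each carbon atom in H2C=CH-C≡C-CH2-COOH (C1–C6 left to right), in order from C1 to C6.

C1 sp2, C2 sp2, C3 sp, C4 sp, C5 sp3, C6 sp2

C1: 3 σ bonds, plus one π bond; 3 regions of electron density → sp2.
C2 has 3 σ bonds, plus one π bond: steric number 3 → sp2.
C3 is sp: 2 σ bonds, plus two π bonds, 2 electron-density regions.
C4 — 2 σ bonds, plus two π bonds. Steric number 2, so sp.
C5 carries 4 σ bonds, giving a steric number of 4, so it is sp3.
C6: 3 σ bonds, plus one π bond — 3 electron domains, sp2.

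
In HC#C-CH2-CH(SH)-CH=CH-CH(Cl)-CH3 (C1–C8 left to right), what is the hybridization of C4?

sp3

C4 is sp3: 4 σ bonds, 4 electron-density regions.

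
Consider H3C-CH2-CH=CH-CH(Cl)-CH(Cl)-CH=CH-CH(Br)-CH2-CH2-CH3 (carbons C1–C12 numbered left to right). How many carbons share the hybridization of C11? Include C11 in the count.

C11 is sp3 (only σ bonds).
C1: sp3 ✓
C2: sp3 ✓
C3: sp2
C4: sp2
C5: sp3 ✓
C6: sp3 ✓
C7: sp2
C8: sp2
C9: sp3 ✓
C10: sp3 ✓
C11: sp3 ✓
C12: sp3 ✓
8 carbons are sp3.

8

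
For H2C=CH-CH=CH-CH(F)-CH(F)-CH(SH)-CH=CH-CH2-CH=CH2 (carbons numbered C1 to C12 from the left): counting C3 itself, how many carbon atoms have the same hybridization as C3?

8

C3 is sp2 (one π bond).
C1: sp2 ✓
C2: sp2 ✓
C3: sp2 ✓
C4: sp2 ✓
C5: sp3
C6: sp3
C7: sp3
C8: sp2 ✓
C9: sp2 ✓
C10: sp3
C11: sp2 ✓
C12: sp2 ✓
8 carbons are sp2.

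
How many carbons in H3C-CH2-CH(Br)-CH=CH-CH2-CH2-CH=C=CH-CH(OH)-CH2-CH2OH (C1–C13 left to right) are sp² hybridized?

4

C1: sp3
C2: sp3
C3: sp3
C4: sp2 ✓
C5: sp2 ✓
C6: sp3
C7: sp3
C8: sp2 ✓
C9: sp
C10: sp2 ✓
C11: sp3
C12: sp3
C13: sp3
C4, C5, C8, C10 → 4 sp2 carbons.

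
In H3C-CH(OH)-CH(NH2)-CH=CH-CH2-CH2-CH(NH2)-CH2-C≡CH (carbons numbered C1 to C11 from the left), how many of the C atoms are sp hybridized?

C1: sp3
C2: sp3
C3: sp3
C4: sp2
C5: sp2
C6: sp3
C7: sp3
C8: sp3
C9: sp3
C10: sp ✓
C11: sp ✓
C10, C11 → 2 sp carbons.

2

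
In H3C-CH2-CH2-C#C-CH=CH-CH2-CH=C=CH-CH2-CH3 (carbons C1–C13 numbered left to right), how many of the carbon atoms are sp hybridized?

C1: sp3
C2: sp3
C3: sp3
C4: sp ✓
C5: sp ✓
C6: sp2
C7: sp2
C8: sp3
C9: sp2
C10: sp ✓
C11: sp2
C12: sp3
C13: sp3
C4, C5, C10 → 3 sp carbons.

3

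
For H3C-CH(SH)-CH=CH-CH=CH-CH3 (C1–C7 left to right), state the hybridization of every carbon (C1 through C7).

C1: 4 σ bonds — 4 electron domains, sp3.
C2 is sp3: 4 σ bonds, 4 electron-density regions.
C3 has 3 σ bonds, plus one π bond: steric number 3 → sp2.
C4 (3 σ bonds, plus one π bond) has steric number 3: sp2.
C5 has 3 σ bonds, plus one π bond: steric number 3 → sp2.
C6 has 3 σ bonds, plus one π bond: steric number 3 → sp2.
C7 (4 σ bonds) has steric number 4: sp3.

C1 sp3, C2 sp3, C3 sp2, C4 sp2, C5 sp2, C6 sp2, C7 sp3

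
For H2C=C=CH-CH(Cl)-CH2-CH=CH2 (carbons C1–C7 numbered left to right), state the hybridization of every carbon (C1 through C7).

C1 sp2, C2 sp, C3 sp2, C4 sp3, C5 sp3, C6 sp2, C7 sp2

C1 has 3 σ bonds, plus one π bond: steric number 3 → sp2.
C2 is sp: 2 σ bonds, plus two π bonds, 2 electron-density regions.
C3: 3 σ bonds, plus one π bond — 3 electron domains, sp2.
C4: 4 σ bonds — 4 electron domains, sp3.
C5: 4 σ bonds; 4 regions of electron density → sp3.
C6: 3 σ bonds, plus one π bond — 3 electron domains, sp2.
C7: 3 σ bonds, plus one π bond — 3 electron domains, sp2.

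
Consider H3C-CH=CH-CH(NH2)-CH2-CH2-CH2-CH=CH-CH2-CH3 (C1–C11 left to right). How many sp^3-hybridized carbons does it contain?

7

C1: sp3 ✓
C2: sp2
C3: sp2
C4: sp3 ✓
C5: sp3 ✓
C6: sp3 ✓
C7: sp3 ✓
C8: sp2
C9: sp2
C10: sp3 ✓
C11: sp3 ✓
C1, C4, C5, C6, C7, C10, C11 → 7 sp3 carbons.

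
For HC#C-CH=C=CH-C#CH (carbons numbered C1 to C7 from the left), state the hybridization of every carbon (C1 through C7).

C1 sp, C2 sp, C3 sp2, C4 sp, C5 sp2, C6 sp, C7 sp

C1 carries 2 σ bonds, plus two π bonds, giving a steric number of 2, so it is sp.
C2 is sp: 2 σ bonds, plus two π bonds, 2 electron-density regions.
C3 (3 σ bonds, plus one π bond) has steric number 3: sp2.
C4: 2 σ bonds, plus two π bonds; 2 regions of electron density → sp.
C5 carries 3 σ bonds, plus one π bond, giving a steric number of 3, so it is sp2.
C6 carries 2 σ bonds, plus two π bonds, giving a steric number of 2, so it is sp.
C7: 2 σ bonds, plus two π bonds — 2 electron domains, sp.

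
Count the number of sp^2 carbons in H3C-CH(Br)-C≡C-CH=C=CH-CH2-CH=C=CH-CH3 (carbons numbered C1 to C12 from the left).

4

C1: sp3
C2: sp3
C3: sp
C4: sp
C5: sp2 ✓
C6: sp
C7: sp2 ✓
C8: sp3
C9: sp2 ✓
C10: sp
C11: sp2 ✓
C12: sp3
C5, C7, C9, C11 → 4 sp2 carbons.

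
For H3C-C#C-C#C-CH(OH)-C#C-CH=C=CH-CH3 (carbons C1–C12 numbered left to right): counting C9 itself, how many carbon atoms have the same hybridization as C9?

C9 is sp2 (one π bond).
C1: sp3
C2: sp
C3: sp
C4: sp
C5: sp
C6: sp3
C7: sp
C8: sp
C9: sp2 ✓
C10: sp
C11: sp2 ✓
C12: sp3
2 carbons are sp2.

2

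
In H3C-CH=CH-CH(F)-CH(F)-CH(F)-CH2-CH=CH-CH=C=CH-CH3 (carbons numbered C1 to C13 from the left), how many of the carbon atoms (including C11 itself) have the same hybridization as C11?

1

C11 is sp (two π bonds).
C1: sp3
C2: sp2
C3: sp2
C4: sp3
C5: sp3
C6: sp3
C7: sp3
C8: sp2
C9: sp2
C10: sp2
C11: sp ✓
C12: sp2
C13: sp3
1 carbon is sp.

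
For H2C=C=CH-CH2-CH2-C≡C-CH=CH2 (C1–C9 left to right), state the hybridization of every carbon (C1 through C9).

C1 sp2, C2 sp, C3 sp2, C4 sp3, C5 sp3, C6 sp, C7 sp, C8 sp2, C9 sp2

C1 (3 σ bonds, plus one π bond) has steric number 3: sp2.
C2: 2 σ bonds, plus two π bonds — 2 electron domains, sp.
C3 carries 3 σ bonds, plus one π bond, giving a steric number of 3, so it is sp2.
C4 (4 σ bonds) has steric number 4: sp3.
C5: 4 σ bonds; 4 regions of electron density → sp3.
C6 has 2 σ bonds, plus two π bonds: steric number 2 → sp.
C7 — 2 σ bonds, plus two π bonds. Steric number 2, so sp.
C8: 3 σ bonds, plus one π bond; 3 regions of electron density → sp2.
C9 — 3 σ bonds, plus one π bond. Steric number 3, so sp2.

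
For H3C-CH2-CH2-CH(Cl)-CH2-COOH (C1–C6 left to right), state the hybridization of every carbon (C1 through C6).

C1: 4 σ bonds; 4 regions of electron density → sp3.
C2 (4 σ bonds) has steric number 4: sp3.
C3 carries 4 σ bonds, giving a steric number of 4, so it is sp3.
C4: 4 σ bonds — 4 electron domains, sp3.
C5: 4 σ bonds — 4 electron domains, sp3.
C6 carries 3 σ bonds, plus one π bond, giving a steric number of 3, so it is sp2.

C1 sp3, C2 sp3, C3 sp3, C4 sp3, C5 sp3, C6 sp2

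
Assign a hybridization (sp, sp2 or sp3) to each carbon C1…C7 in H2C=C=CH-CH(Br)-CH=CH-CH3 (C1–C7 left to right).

C1 carries 3 σ bonds, plus one π bond, giving a steric number of 3, so it is sp2.
C2 has 2 σ bonds, plus two π bonds: steric number 2 → sp.
C3: 3 σ bonds, plus one π bond — 3 electron domains, sp2.
C4 carries 4 σ bonds, giving a steric number of 4, so it is sp3.
C5 is sp2: 3 σ bonds, plus one π bond, 3 electron-density regions.
C6: 3 σ bonds, plus one π bond; 3 regions of electron density → sp2.
C7 carries 4 σ bonds, giving a steric number of 4, so it is sp3.

C1 sp2, C2 sp, C3 sp2, C4 sp3, C5 sp2, C6 sp2, C7 sp3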